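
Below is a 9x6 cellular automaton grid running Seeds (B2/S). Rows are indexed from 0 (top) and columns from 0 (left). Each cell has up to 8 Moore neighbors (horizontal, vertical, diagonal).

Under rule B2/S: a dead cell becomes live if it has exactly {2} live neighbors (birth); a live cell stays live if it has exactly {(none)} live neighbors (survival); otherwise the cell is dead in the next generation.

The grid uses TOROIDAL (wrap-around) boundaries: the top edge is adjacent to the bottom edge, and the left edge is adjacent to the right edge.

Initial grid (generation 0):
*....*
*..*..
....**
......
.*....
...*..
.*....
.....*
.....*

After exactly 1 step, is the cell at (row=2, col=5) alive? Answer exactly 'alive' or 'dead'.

Answer: dead

Derivation:
Simulating step by step:
Generation 0 (given above): 11 live cells
Generation 1: 14 live cells
.*....
.*....
*..*..
*...**
..*...
**....
*.*.*.
....*.
......

Cell (2,5) at generation 1: 0 -> dead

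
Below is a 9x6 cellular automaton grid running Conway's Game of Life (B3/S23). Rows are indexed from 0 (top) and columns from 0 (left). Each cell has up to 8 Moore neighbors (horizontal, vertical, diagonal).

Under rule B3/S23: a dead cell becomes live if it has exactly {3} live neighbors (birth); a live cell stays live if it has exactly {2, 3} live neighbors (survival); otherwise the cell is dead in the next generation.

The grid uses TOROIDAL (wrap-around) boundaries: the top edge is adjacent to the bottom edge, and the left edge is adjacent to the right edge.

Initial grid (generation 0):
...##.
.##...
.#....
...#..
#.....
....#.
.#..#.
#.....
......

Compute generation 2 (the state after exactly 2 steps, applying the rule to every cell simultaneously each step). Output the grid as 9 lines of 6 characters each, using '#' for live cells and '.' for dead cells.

Simulating step by step:
Generation 0 (given above): 11 live cells
Generation 1: 8 live cells
..##..
.###..
.#....
......
......
.....#
.....#
......
......
Generation 2: 5 live cells
(generation 2 grid is the final answer)

Answer: .#.#..
.#.#..
.#....
......
......
......
......
......
......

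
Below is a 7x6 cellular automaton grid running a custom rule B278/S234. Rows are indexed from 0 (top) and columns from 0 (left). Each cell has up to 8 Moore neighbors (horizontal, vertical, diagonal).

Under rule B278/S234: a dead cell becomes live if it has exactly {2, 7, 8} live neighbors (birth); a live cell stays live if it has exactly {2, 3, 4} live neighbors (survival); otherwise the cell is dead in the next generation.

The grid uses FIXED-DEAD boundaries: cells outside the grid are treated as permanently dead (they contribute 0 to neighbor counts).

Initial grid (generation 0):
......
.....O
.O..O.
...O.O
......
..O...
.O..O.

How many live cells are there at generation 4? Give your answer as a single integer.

Answer: 21

Derivation:
Simulating step by step:
Generation 0 (given above): 8 live cells
Generation 1: 12 live cells
......
....O.
..OOO.
..O...
..OOO.
.O.O..
..OO..
Generation 2: 19 live cells
......
..O.OO
.OOOOO
..OO.O
..OOO.
.O....
.OOOO.
Generation 3: 21 live cells
...OOO
..O.OO
.O...O
....OO
..OOOO
OO...O
OOOO..
Generation 4: 21 live cells
..OOOO
.OO..O
..O..O
.O...O
O.OO.O
O....O
OOO.O.
Population at generation 4: 21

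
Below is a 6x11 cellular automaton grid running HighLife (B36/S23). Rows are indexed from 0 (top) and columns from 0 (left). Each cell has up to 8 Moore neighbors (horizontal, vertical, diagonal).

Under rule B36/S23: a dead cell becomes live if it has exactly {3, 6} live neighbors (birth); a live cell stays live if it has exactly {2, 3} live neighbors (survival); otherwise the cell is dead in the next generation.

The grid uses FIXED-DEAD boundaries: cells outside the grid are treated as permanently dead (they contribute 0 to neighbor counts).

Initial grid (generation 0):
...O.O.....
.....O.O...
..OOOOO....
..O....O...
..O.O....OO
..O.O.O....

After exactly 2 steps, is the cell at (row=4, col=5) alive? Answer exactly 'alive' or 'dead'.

Answer: alive

Derivation:
Simulating step by step:
Generation 0 (given above): 18 live cells
Generation 1: 17 live cells
....O.O....
..O.O......
..OOOO.O...
.OOO..O....
.OO..O.....
.....O.....
Generation 2: 13 live cells
...O.O.....
..OO..O....
.....OO....
......O....
.O.OOOO....
...........

Cell (4,5) at generation 2: 1 -> alive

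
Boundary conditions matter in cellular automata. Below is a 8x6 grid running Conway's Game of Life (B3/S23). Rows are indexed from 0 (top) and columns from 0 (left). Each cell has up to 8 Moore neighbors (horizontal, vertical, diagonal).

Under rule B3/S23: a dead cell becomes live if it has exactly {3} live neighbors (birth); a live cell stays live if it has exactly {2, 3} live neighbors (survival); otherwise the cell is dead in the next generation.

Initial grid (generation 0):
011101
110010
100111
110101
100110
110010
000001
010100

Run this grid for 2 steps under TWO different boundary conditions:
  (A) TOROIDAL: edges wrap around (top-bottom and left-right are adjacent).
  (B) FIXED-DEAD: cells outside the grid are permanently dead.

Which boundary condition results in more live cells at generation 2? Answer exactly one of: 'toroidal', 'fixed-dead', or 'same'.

Under TOROIDAL boundary, generation 2:
001010
000010
000000
001000
110110
110000
000001
010101
Population = 14

Under FIXED-DEAD boundary, generation 2:
111100
100000
110010
001001
000101
100001
101011
010000
Population = 19

Comparison: toroidal=14, fixed-dead=19 -> fixed-dead

Answer: fixed-dead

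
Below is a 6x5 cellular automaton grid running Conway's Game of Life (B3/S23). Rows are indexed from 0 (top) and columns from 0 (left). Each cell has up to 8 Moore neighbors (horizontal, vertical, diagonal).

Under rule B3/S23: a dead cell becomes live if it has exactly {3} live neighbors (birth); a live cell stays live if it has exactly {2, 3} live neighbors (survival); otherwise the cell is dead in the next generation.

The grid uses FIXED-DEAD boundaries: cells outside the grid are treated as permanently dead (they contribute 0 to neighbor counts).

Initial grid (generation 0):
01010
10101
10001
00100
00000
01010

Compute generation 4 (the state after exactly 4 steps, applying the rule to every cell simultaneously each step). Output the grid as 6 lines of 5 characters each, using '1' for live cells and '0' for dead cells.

Simulating step by step:
Generation 0 (given above): 10 live cells
Generation 1: 7 live cells
01110
10101
00000
00000
00100
00000
Generation 2: 4 live cells
01110
00100
00000
00000
00000
00000
Generation 3: 6 live cells
01110
01110
00000
00000
00000
00000
Generation 4: 5 live cells
(generation 4 grid is the final answer)

Answer: 01010
01010
00100
00000
00000
00000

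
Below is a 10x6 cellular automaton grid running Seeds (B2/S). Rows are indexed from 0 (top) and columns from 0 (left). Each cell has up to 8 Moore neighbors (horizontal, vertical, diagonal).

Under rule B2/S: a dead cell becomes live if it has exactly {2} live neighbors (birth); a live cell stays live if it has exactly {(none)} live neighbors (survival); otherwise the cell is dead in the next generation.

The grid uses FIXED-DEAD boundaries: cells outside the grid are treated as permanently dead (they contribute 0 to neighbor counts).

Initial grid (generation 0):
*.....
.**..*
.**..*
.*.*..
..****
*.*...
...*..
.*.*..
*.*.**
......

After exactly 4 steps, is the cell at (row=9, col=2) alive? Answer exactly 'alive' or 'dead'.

Answer: dead

Derivation:
Simulating step by step:
Generation 0 (given above): 22 live cells
Generation 1: 14 live cells
..*...
...**.
......
*.....
*.....
.....*
*...*.
*....*
......
.*.***
Generation 2: 17 live cells
....*.
..*...
...**.
.*....
.*....
**..*.
.*....
.*..*.
****..
..*...
Generation 3: 11 live cells
...*..
.....*
.*....
*..**.
......
......
...***
......
....*.
*.....
Generation 4: 13 live cells
....*.
..*.*.
*.**.*
.**...
...**.
...*.*
......
......
......
......

Cell (9,2) at generation 4: 0 -> dead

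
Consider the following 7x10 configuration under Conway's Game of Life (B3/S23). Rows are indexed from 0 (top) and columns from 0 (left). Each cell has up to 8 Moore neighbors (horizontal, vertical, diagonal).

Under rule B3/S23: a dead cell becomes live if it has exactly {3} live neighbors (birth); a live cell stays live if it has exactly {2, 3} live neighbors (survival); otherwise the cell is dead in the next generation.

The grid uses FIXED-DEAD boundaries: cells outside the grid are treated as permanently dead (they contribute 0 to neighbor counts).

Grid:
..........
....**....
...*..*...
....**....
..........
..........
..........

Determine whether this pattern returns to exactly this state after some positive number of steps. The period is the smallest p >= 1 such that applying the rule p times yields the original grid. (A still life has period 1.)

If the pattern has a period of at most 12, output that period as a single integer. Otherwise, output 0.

Answer: 1

Derivation:
Simulating and comparing each generation to the original:
Gen 0 (original, given above): 6 live cells
Gen 1: 6 live cells, MATCHES original -> period = 1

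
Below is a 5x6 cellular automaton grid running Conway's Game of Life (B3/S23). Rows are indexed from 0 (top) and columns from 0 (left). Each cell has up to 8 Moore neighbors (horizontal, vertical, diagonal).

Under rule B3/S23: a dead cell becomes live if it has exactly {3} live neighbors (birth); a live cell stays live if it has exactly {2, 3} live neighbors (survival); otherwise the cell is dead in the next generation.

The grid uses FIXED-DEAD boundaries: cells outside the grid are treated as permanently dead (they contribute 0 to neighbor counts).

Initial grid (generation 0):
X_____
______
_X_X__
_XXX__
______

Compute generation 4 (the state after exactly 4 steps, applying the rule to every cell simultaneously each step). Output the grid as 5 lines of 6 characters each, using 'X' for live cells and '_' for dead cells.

Simulating step by step:
Generation 0 (given above): 6 live cells
Generation 1: 5 live cells
______
______
_X_X__
_X_X__
__X___
Generation 2: 3 live cells
______
______
______
_X_X__
__X___
Generation 3: 2 live cells
______
______
______
__X___
__X___
Generation 4: 0 live cells
(generation 4 grid is the final answer)

Answer: ______
______
______
______
______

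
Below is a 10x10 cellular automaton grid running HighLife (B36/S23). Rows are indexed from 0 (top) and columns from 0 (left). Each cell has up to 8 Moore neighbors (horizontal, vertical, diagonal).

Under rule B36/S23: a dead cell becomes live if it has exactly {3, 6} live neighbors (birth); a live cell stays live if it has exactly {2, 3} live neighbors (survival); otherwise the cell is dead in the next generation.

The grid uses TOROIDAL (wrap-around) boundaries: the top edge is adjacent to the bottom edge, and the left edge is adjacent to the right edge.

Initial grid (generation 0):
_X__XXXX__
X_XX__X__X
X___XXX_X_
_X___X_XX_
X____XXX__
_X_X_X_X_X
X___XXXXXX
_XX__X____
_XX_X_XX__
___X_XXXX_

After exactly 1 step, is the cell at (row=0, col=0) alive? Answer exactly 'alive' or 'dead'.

Answer: alive

Derivation:
Simulating step by step:
Generation 0 (given above): 48 live cells
Generation 1: 35 live cells
XX_______X
X_XX____XX
X_XXX___X_
XX______X_
XXX__X___X
_X______X_
___X___X_X
__X___X__X
_X__X___X_
_X_X____X_

Cell (0,0) at generation 1: 1 -> alive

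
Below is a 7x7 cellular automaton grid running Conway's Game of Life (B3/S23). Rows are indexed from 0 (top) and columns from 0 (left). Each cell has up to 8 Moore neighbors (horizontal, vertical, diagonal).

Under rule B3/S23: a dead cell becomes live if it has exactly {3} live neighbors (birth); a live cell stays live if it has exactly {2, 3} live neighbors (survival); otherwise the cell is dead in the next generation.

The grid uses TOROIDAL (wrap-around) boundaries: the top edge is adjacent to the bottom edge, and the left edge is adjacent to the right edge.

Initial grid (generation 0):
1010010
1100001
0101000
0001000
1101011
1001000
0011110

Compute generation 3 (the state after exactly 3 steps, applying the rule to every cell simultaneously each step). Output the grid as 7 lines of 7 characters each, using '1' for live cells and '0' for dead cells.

Answer: 0100001
1110001
0010001
0110000
0110001
1100000
0100000

Derivation:
Simulating step by step:
Generation 0 (given above): 20 live cells
Generation 1: 15 live cells
1010010
0000001
0100000
0101001
1101001
1000000
0010010
Generation 2: 12 live cells
0100010
1100001
0010000
0100001
0100001
1010000
0000000
Generation 3: 16 live cells
(generation 3 grid is the final answer)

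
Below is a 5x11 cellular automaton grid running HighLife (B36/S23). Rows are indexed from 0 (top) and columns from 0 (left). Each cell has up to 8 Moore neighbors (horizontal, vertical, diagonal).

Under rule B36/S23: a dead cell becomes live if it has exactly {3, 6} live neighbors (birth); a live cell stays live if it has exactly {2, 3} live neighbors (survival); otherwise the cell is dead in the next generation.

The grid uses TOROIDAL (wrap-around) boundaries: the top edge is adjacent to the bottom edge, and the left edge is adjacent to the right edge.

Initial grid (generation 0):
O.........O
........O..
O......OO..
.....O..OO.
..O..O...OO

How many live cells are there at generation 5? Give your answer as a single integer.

Simulating step by step:
Generation 0 (given above): 13 live cells
Generation 1: 12 live cells
O.........O
O......OOOO
.......O...
......OO...
O.......O..
Generation 2: 14 live cells
.O.....O...
O......OOO.
.........OO
......OOO..
O......O..O
Generation 3: 15 live cells
.O....OO.O.
O......O.O.
......O.O.O
O.....OOO..
O..........
Generation 4: 18 live cells
OO....OO...
O........O.
O.....OO..O
O.....O.OOO
OO........O
Generation 5: 8 live cells
...........
........O..
.O....OO...
......O.O..
......O.O..
Population at generation 5: 8

Answer: 8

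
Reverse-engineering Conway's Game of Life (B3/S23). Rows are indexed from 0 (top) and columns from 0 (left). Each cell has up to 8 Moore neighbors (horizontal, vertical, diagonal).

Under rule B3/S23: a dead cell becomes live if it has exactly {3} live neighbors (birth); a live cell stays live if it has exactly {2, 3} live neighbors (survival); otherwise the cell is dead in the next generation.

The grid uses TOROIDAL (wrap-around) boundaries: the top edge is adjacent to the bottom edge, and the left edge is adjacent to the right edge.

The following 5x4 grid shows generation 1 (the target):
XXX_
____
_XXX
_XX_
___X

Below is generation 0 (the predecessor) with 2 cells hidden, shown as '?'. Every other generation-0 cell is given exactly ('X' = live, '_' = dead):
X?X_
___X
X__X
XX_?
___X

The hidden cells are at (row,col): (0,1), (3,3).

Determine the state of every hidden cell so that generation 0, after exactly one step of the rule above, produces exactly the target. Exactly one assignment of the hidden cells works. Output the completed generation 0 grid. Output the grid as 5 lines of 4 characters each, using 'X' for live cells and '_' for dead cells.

Answer: XXX_
___X
X__X
XX__
___X

Derivation:
Hidden generation-0 cells (in order): (0,1), (3,3).
A hidden cell only influences target cells in its own 3x3 neighborhood. Try each of the 2^2 = 4 assignments, step the completed generation 0 forward once under B3/S23, and compare with the target:
  (0,1)=_ (3,3)=_ -> step gives (0,1)='_' but target has 'X' -> reject
  (0,1)=_ (3,3)=X -> step gives (0,1)='_' but target has 'X' -> reject
  (0,1)=X (3,3)=_ -> step reproduces the target at every cell -> ACCEPT
  (0,1)=X (3,3)=X -> step gives (2,2)='_' but target has 'X' -> reject
Unique solution: (0,1)=live, (3,3)=dead.
Check: live-neighbor counts of every cell in the completed generation 0:
3234
5444
4333
4234
5543
Applying B3/S23 to generation 0 with these counts gives:
XXX_
____
_XXX
_XX_
___X
which matches the target exactly.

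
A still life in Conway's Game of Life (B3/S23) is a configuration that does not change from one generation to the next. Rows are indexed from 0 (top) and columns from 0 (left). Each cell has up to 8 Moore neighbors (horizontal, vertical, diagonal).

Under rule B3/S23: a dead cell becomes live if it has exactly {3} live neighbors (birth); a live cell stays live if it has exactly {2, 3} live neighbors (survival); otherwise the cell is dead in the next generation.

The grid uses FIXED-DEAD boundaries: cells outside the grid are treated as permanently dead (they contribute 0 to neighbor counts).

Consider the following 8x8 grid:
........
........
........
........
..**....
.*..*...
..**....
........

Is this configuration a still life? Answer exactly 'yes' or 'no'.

Answer: yes

Derivation:
Compute generation 1 and compare to generation 0 (given above):
Generation 1:
........
........
........
........
..**....
.*..*...
..**....
........
The grids are IDENTICAL -> still life.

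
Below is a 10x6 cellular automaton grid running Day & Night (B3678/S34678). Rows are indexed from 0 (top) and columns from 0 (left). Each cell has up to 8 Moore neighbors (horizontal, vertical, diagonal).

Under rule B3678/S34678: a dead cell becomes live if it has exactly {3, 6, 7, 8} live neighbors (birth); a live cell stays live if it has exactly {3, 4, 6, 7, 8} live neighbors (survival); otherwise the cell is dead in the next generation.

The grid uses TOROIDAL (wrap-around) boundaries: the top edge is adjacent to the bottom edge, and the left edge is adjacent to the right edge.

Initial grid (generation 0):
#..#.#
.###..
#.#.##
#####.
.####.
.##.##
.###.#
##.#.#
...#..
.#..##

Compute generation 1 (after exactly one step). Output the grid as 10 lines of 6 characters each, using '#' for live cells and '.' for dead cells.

Simulating step by step:
Generation 0 (given above): 35 live cells
Generation 1: 37 live cells
(generation 1 grid is the final answer)

Answer: #..#.#
.###..
######
####.#
.###..
..##.#
#.####
####..
.#....
..####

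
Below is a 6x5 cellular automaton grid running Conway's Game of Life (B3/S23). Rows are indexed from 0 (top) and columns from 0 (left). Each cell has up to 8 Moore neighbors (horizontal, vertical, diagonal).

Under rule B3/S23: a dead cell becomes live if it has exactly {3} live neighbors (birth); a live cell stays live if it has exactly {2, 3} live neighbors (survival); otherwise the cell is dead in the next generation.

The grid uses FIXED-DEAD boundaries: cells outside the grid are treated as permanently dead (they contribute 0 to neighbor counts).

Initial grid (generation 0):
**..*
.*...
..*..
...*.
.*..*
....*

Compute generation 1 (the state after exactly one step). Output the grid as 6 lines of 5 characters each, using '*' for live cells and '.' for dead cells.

Simulating step by step:
Generation 0 (given above): 9 live cells
Generation 1: 10 live cells
(generation 1 grid is the final answer)

Answer: **...
***..
..*..
..**.
...**
.....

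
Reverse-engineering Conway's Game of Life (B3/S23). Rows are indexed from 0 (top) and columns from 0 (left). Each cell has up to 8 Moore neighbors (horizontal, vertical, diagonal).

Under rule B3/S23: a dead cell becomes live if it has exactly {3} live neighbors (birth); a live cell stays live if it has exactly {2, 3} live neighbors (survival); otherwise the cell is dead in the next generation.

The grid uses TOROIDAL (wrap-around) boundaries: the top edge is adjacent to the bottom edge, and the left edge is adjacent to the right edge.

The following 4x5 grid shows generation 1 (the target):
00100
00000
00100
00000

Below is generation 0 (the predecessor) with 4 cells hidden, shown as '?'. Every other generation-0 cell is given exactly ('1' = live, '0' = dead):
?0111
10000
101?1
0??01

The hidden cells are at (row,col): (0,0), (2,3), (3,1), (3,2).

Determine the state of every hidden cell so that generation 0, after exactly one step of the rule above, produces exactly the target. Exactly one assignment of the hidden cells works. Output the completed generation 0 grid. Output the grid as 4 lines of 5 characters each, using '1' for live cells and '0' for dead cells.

Hidden generation-0 cells (in order): (0,0), (2,3), (3,1), (3,2).
A hidden cell only influences target cells in its own 3x3 neighborhood. Try each of the 2^4 = 16 assignments, step the completed generation 0 forward once under B3/S23, and compare with the target:
  (0,0)=0 (2,3)=0 (3,1)=0 (3,2)=0 -> step gives (0,0)='1' but target has '0' -> reject
  (0,0)=0 (2,3)=0 (3,1)=0 (3,2)=1 -> step gives (0,0)='1' but target has '0' -> reject
  (0,0)=0 (2,3)=0 (3,1)=1 (3,2)=0 -> step gives (0,1)='1' but target has '0' -> reject
  (0,0)=0 (2,3)=0 (3,1)=1 (3,2)=1 -> step gives (0,4)='1' but target has '0' -> reject
  (0,0)=0 (2,3)=1 (3,1)=0 (3,2)=0 -> step gives (0,0)='1' but target has '0' -> reject
  (0,0)=0 (2,3)=1 (3,1)=0 (3,2)=1 -> step gives (0,0)='1' but target has '0' -> reject
  (0,0)=0 (2,3)=1 (3,1)=1 (3,2)=0 -> step gives (0,1)='1' but target has '0' -> reject
  (0,0)=0 (2,3)=1 (3,1)=1 (3,2)=1 -> step gives (0,4)='1' but target has '0' -> reject
  (0,0)=1 (2,3)=0 (3,1)=0 (3,2)=0 -> step gives (0,0)='1' but target has '0' -> reject
  (0,0)=1 (2,3)=0 (3,1)=0 (3,2)=1 -> step gives (0,0)='1' but target has '0' -> reject
  (0,0)=1 (2,3)=0 (3,1)=1 (3,2)=0 -> step gives (0,3)='1' but target has '0' -> reject
  (0,0)=1 (2,3)=0 (3,1)=1 (3,2)=1 -> step gives (1,2)='1' but target has '0' -> reject
  (0,0)=1 (2,3)=1 (3,1)=0 (3,2)=0 -> step gives (0,0)='1' but target has '0' -> reject
  (0,0)=1 (2,3)=1 (3,1)=0 (3,2)=1 -> step gives (0,0)='1' but target has '0' -> reject
  (0,0)=1 (2,3)=1 (3,1)=1 (3,2)=0 -> step gives (0,3)='1' but target has '0' -> reject
  (0,0)=1 (2,3)=1 (3,1)=1 (3,2)=1 -> step reproduces the target at every cell -> ACCEPT
Unique solution: (0,0)=live, (2,3)=live, (3,1)=live, (3,2)=live.
Check: live-neighbor counts of every cell in the completed generation 0:
45344
45467
45344
65586
Applying B3/S23 to generation 0 with these counts gives:
00100
00000
00100
00000
which matches the target exactly.

Answer: 10111
10000
10111
01101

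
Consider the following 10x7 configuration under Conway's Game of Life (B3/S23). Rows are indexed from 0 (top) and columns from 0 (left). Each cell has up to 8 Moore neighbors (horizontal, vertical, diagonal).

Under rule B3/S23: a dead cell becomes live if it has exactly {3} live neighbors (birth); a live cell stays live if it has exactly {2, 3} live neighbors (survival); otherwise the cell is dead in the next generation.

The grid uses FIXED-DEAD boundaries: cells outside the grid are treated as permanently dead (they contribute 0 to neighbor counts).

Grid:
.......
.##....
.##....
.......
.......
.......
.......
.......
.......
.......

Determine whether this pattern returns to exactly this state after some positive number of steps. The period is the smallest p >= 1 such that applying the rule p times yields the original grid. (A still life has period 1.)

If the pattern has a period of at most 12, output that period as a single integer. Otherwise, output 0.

Answer: 1

Derivation:
Simulating and comparing each generation to the original:
Gen 0 (original, given above): 4 live cells
Gen 1: 4 live cells, MATCHES original -> period = 1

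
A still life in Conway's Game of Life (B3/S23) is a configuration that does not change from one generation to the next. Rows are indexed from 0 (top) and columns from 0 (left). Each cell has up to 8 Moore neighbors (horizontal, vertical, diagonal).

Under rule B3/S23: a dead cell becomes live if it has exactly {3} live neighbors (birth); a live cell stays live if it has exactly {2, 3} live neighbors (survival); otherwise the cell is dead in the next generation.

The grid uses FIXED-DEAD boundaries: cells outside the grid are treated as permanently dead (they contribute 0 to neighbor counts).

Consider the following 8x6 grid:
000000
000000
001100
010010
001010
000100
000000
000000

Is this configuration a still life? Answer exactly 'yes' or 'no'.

Compute generation 1 and compare to generation 0 (given above):
Generation 1:
000000
000000
001100
010010
001010
000100
000000
000000
The grids are IDENTICAL -> still life.

Answer: yes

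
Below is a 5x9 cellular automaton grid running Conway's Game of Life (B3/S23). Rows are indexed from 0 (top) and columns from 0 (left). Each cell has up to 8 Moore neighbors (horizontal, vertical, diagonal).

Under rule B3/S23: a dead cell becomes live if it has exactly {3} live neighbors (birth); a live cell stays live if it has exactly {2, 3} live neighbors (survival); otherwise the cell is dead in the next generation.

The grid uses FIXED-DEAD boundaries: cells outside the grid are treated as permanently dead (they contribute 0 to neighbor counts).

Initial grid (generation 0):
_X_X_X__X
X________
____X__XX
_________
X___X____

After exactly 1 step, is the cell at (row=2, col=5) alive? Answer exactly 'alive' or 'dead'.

Simulating step by step:
Generation 0 (given above): 10 live cells
Generation 1: 3 live cells
_________
____X__XX
_________
_________
_________

Cell (2,5) at generation 1: 0 -> dead

Answer: dead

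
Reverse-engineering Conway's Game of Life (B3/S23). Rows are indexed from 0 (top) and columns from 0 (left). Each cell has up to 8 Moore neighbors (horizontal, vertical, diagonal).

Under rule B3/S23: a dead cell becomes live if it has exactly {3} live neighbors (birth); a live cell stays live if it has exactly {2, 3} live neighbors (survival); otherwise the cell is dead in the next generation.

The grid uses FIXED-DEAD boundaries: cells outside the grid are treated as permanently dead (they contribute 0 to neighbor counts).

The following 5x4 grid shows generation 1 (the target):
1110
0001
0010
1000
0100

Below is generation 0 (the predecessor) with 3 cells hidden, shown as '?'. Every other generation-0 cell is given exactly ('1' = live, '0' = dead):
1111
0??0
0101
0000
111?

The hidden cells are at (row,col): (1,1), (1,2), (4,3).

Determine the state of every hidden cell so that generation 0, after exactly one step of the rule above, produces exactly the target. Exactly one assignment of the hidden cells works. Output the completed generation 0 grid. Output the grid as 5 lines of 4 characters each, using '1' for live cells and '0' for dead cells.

Answer: 1111
0100
0101
0000
1110

Derivation:
Hidden generation-0 cells (in order): (1,1), (1,2), (4,3).
A hidden cell only influences target cells in its own 3x3 neighborhood. Try each of the 2^3 = 8 assignments, step the completed generation 0 forward once under B3/S23, and compare with the target:
  (1,1)=0 (1,2)=0 (4,3)=0 -> step gives (0,0)='0' but target has '1' -> reject
  (1,1)=0 (1,2)=0 (4,3)=1 -> step gives (0,0)='0' but target has '1' -> reject
  (1,1)=0 (1,2)=1 (4,3)=0 -> step gives (0,0)='0' but target has '1' -> reject
  (1,1)=0 (1,2)=1 (4,3)=1 -> step gives (0,0)='0' but target has '1' -> reject
  (1,1)=1 (1,2)=0 (4,3)=0 -> step reproduces the target at every cell -> ACCEPT
  (1,1)=1 (1,2)=0 (4,3)=1 -> step gives (3,3)='1' but target has '0' -> reject
  (1,1)=1 (1,2)=1 (4,3)=0 -> step gives (0,1)='0' but target has '1' -> reject
  (1,1)=1 (1,2)=1 (4,3)=1 -> step gives (0,1)='0' but target has '1' -> reject
Unique solution: (1,1)=live, (1,2)=dead, (4,3)=dead.
Check: live-neighbor counts of every cell in the completed generation 0:
2331
4463
2130
3442
1211
Applying B3/S23 to generation 0 with these counts gives:
1110
0001
0010
1000
0100
which matches the target exactly.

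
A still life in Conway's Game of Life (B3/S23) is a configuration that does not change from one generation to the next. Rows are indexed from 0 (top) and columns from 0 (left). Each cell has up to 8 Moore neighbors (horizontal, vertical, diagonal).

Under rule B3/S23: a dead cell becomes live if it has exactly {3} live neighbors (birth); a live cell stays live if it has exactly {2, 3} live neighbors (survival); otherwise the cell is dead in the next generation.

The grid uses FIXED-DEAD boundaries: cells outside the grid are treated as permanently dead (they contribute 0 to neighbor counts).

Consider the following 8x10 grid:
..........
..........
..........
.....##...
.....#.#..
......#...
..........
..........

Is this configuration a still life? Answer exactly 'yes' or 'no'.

Compute generation 1 and compare to generation 0 (given above):
Generation 1:
..........
..........
..........
.....##...
.....#.#..
......#...
..........
..........
The grids are IDENTICAL -> still life.

Answer: yes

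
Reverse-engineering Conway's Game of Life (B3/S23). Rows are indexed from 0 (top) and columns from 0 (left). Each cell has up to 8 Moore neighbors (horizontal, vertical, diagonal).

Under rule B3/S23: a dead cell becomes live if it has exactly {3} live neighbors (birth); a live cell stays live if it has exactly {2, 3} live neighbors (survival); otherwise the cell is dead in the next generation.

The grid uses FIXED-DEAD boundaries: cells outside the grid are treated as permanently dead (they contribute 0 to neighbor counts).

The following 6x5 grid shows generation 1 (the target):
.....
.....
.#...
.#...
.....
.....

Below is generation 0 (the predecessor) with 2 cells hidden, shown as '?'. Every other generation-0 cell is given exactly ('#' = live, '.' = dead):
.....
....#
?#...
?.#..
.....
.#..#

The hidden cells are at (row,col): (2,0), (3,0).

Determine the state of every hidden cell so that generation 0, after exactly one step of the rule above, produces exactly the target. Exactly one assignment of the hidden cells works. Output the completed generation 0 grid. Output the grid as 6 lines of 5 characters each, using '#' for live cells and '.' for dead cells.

Answer: .....
....#
##...
..#..
.....
.#..#

Derivation:
Hidden generation-0 cells (in order): (2,0), (3,0).
A hidden cell only influences target cells in its own 3x3 neighborhood. Try each of the 2^2 = 4 assignments, step the completed generation 0 forward once under B3/S23, and compare with the target:
  (2,0)=. (3,0)=. -> step gives (2,1)='.' but target has '#' -> reject
  (2,0)=. (3,0)=# -> step gives (4,1)='#' but target has '.' -> reject
  (2,0)=# (3,0)=. -> step reproduces the target at every cell -> ACCEPT
  (2,0)=# (3,0)=# -> step gives (2,0)='#' but target has '.' -> reject
Unique solution: (2,0)=live, (3,0)=dead.
Check: live-neighbor counts of every cell in the completed generation 0:
00011
22110
12221
23110
12221
10110
Applying B3/S23 to generation 0 with these counts gives:
.....
.....
.#...
.#...
.....
.....
which matches the target exactly.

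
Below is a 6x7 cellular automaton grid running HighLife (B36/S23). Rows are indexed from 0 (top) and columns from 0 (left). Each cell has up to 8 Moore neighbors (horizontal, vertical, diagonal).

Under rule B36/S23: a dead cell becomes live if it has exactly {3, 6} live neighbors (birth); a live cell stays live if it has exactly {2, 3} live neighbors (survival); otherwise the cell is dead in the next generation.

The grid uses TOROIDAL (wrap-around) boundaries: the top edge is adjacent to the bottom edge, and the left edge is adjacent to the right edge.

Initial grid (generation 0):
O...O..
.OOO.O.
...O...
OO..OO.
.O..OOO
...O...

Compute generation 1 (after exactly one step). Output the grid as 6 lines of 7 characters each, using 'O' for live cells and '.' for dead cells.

Simulating step by step:
Generation 0 (given above): 16 live cells
Generation 1: 20 live cells
(generation 1 grid is the final answer)

Answer: .O..O..
.OOO...
O..O.OO
OOOO...
.OOO..O
O..O..O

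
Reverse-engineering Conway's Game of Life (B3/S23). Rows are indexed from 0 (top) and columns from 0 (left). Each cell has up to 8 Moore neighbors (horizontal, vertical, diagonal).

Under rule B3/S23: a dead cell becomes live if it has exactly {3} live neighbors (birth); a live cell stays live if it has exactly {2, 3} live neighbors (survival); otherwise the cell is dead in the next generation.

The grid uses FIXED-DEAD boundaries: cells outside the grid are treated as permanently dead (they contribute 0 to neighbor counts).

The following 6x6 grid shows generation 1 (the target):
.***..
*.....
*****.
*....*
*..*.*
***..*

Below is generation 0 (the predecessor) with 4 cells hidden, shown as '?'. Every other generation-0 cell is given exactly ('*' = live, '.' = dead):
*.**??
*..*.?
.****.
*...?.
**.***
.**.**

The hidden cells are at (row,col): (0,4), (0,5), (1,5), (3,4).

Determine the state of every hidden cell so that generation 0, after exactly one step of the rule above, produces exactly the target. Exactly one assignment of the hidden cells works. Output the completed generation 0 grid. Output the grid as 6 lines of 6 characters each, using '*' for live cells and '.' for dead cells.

Answer: *.**..
*..*..
.****.
*.....
**.***
.**.**

Derivation:
Hidden generation-0 cells (in order): (0,4), (0,5), (1,5), (3,4).
A hidden cell only influences target cells in its own 3x3 neighborhood. Try each of the 2^4 = 16 assignments, step the completed generation 0 forward once under B3/S23, and compare with the target:
  (0,4)=. (0,5)=. (1,5)=. (3,4)=. -> step reproduces the target at every cell -> ACCEPT
  (0,4)=. (0,5)=. (1,5)=. (3,4)=* -> step gives (2,3)='.' but target has '*' -> reject
  (0,4)=. (0,5)=. (1,5)=* (3,4)=. -> step gives (0,4)='*' but target has '.' -> reject
  (0,4)=. (0,5)=. (1,5)=* (3,4)=* -> step gives (0,4)='*' but target has '.' -> reject
  (0,4)=. (0,5)=* (1,5)=. (3,4)=. -> step gives (0,4)='*' but target has '.' -> reject
  (0,4)=. (0,5)=* (1,5)=. (3,4)=* -> step gives (0,4)='*' but target has '.' -> reject
  (0,4)=. (0,5)=* (1,5)=* (3,4)=. -> step gives (1,5)='*' but target has '.' -> reject
  (0,4)=. (0,5)=* (1,5)=* (3,4)=* -> step gives (1,5)='*' but target has '.' -> reject
  (0,4)=* (0,5)=. (1,5)=. (3,4)=. -> step gives (0,4)='*' but target has '.' -> reject
  (0,4)=* (0,5)=. (1,5)=. (3,4)=* -> step gives (0,4)='*' but target has '.' -> reject
  (0,4)=* (0,5)=. (1,5)=* (3,4)=. -> step gives (0,4)='*' but target has '.' -> reject
  (0,4)=* (0,5)=. (1,5)=* (3,4)=* -> step gives (0,4)='*' but target has '.' -> reject
  (0,4)=* (0,5)=* (1,5)=. (3,4)=. -> step gives (0,4)='*' but target has '.' -> reject
  (0,4)=* (0,5)=* (1,5)=. (3,4)=* -> step gives (0,4)='*' but target has '.' -> reject
  (0,4)=* (0,5)=* (1,5)=* (3,4)=. -> step gives (0,5)='*' but target has '.' -> reject
  (0,4)=* (0,5)=* (1,5)=* (3,4)=* -> step gives (0,5)='*' but target has '.' -> reject
Unique solution: (0,4)=dead, (0,5)=dead, (1,5)=dead, (3,4)=dead.
Check: live-neighbor counts of every cell in the completed generation 0:
132220
256541
333321
355553
344343
333443
Applying B3/S23 to generation 0 with these counts gives:
.***..
*.....
*****.
*....*
*..*.*
***..*
which matches the target exactly.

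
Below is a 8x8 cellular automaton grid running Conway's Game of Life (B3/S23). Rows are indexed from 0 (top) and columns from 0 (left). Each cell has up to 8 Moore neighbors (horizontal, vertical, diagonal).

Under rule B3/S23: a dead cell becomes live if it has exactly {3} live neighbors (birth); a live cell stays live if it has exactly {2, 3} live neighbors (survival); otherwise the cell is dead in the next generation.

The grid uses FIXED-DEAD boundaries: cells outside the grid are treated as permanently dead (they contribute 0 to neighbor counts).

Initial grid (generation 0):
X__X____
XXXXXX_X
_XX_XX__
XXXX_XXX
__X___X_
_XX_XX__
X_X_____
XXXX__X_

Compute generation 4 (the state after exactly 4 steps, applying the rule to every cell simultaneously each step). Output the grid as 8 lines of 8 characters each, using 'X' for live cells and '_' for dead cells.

Simulating step by step:
Generation 0 (given above): 33 live cells
Generation 1: 18 live cells
X__X____
X____XX_
_______X
X______X
X______X
__X__X__
X___XX__
X_XX____
Generation 2: 16 live cells
________
______X_
_______X
______XX
_X____X_
_X__XXX_
__X_XX__
_X_XX___
Generation 3: 15 live cells
________
________
_______X
______XX
________
_XXXX_X_
_XX___X_
__XXXX__
Generation 4: 18 live cells
(generation 4 grid is the final answer)

Answer: ________
________
______XX
______XX
__XX_XXX
_X_X_X__
______X_
_XXXXX__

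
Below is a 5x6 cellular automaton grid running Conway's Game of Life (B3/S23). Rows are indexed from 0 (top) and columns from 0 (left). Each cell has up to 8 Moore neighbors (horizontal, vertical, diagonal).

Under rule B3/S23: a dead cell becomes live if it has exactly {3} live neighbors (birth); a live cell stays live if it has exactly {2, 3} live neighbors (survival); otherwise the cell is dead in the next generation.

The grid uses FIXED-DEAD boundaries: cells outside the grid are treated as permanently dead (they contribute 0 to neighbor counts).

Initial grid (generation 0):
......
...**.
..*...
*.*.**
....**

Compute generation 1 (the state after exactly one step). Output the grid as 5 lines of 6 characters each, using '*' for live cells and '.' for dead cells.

Answer: ......
...*..
.**..*
.*..**
...***

Derivation:
Simulating step by step:
Generation 0 (given above): 9 live cells
Generation 1: 10 live cells
(generation 1 grid is the final answer)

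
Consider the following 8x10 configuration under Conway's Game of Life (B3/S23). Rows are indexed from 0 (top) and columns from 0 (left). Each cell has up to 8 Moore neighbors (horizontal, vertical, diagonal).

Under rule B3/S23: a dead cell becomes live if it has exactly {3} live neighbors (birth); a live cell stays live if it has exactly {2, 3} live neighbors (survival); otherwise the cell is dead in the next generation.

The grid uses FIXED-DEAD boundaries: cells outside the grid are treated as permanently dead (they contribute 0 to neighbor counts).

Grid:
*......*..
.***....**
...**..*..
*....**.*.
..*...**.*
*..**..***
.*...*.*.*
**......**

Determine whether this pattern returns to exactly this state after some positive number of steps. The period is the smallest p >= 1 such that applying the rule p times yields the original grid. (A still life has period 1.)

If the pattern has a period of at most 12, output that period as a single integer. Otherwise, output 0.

Answer: 0

Derivation:
Simulating and comparing each generation to the original:
Gen 0 (original, given above): 32 live cells
Gen 1: 39 live cells, differs from original
Gen 2: 25 live cells, differs from original
Gen 3: 16 live cells, differs from original
Gen 4: 11 live cells, differs from original
Gen 5: 13 live cells, differs from original
Gen 6: 12 live cells, differs from original
Gen 7: 12 live cells, differs from original
Gen 8: 13 live cells, differs from original
Gen 9: 9 live cells, differs from original
Gen 10: 5 live cells, differs from original
Gen 11: 4 live cells, differs from original
Gen 12: 4 live cells, differs from original
No period found within 12 steps.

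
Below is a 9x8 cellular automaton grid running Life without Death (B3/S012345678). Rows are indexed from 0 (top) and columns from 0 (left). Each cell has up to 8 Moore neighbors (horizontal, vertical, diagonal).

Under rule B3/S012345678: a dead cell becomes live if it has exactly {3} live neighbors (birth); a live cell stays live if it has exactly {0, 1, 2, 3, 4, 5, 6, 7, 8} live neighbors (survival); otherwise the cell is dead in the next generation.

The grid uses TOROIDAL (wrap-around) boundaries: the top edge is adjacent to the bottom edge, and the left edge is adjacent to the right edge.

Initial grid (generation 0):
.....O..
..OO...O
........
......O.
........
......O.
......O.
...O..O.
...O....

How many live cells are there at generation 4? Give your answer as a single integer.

Simulating step by step:
Generation 0 (given above): 10 live cells
Generation 1: 16 live cells
..OOOO..
..OO...O
........
......O.
........
......O.
.....OOO
...O..O.
...OO...
Generation 2: 19 live cells
..OOOO..
..OO...O
........
......O.
........
.....OOO
.....OOO
...O..OO
...OO...
Generation 3: 24 live cells
..OOOO..
..OO...O
........
......O.
.....O.O
.....OOO
O...OOOO
...O..OO
...OO.O.
Generation 4: 27 live cells
..OOOOO.
..OO...O
........
......O.
.....O.O
.....OOO
O...OOOO
O..O..OO
...OO.OO
Population at generation 4: 27

Answer: 27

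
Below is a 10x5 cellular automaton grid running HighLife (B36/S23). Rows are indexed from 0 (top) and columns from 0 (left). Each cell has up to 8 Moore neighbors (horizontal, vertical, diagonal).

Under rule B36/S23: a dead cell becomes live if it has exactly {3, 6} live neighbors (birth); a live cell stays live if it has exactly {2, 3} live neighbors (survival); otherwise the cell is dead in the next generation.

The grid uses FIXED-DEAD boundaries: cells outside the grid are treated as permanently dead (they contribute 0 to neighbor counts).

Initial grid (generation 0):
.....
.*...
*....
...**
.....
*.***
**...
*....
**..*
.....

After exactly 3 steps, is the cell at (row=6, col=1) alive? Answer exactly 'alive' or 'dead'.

Simulating step by step:
Generation 0 (given above): 14 live cells
Generation 1: 9 live cells
.....
.....
.....
.....
..*..
*.**.
*.**.
.....
**...
.....
Generation 2: 7 live cells
.....
.....
.....
.....
.***.
.....
..**.
*.*..
.....
.....
Generation 3: 9 live cells
.....
.....
.....
..*..
..*..
.*...
.***.
.***.
.....
.....

Cell (6,1) at generation 3: 1 -> alive

Answer: alive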